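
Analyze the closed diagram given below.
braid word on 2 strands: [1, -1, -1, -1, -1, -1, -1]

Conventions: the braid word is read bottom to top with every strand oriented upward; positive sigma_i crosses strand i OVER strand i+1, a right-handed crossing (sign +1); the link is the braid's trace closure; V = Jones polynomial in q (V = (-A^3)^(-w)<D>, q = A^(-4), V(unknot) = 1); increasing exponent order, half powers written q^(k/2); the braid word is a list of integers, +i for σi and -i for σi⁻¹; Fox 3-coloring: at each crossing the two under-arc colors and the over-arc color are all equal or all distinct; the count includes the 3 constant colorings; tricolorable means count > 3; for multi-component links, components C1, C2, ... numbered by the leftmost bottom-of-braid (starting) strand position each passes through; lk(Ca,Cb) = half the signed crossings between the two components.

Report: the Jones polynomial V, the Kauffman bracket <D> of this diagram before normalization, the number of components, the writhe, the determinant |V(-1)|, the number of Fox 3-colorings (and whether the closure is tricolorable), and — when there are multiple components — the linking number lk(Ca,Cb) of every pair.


Jones polynomial: V(q) = -q^-7 + q^-6 - q^-5 + q^-4 + q^-2
<D> = -A^-7 - A + A^5 - A^9 + A^13; writhe -5
components 1, writhe -5 (7 crossings)
3-colorings: 3 of 3^7, det 5 — not tricolorable
note: inverse pairs cancel, leaving σ1⁻¹ σ1⁻¹ σ1⁻¹ σ1⁻¹ σ1⁻¹


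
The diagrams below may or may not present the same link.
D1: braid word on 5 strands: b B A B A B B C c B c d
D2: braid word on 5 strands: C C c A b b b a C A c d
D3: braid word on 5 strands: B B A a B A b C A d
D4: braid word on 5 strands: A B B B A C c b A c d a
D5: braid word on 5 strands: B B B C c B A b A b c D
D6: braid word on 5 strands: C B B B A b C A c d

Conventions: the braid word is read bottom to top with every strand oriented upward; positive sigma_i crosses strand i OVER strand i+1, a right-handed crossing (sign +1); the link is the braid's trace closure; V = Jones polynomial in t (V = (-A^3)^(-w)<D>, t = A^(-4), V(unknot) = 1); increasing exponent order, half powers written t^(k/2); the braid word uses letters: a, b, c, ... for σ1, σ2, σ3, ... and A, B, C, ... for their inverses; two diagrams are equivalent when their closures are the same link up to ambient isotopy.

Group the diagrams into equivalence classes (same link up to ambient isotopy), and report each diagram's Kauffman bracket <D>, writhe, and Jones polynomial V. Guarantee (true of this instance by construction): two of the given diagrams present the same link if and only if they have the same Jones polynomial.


grouping into links: {D1} | {D2} | {D3, D4, D5, D6}
V(D1) = -t^-7 + t^-6 - t^-5 + t^-4 + t^-2  (w -4, c 12, <D> = A^-4 + A^4 - A^8 + A^12 - A^16)
V(D2) = t + t^3 - t^4  [12 crossings, <D> = -A^-10 + A^-6 + A^2, w = +2]
V(D3) = -t^-6 + t^-5 - t^-4 + 2t^-3 - t^-2 + t^-1  (w -4, c 10, <D> = A^-8 - A^-4 + 2 - A^4 + A^8 - A^12)
V(D4) = -t^-6 + t^-5 - t^-4 + 2t^-3 - t^-2 + t^-1  (w -2, c 12, <D> = A^-2 - A^2 + 2A^6 - A^10 + A^14 - A^18)
V(D5) = -t^-6 + t^-5 - t^-4 + 2t^-3 - t^-2 + t^-1  [12 crossings, <D> = A^-8 - A^-4 + 2 - A^4 + A^8 - A^12, w = -4]
D6 (bracket A^-8 - A^-4 + 2 - A^4 + A^8 - A^12; 10 crossings at w = -4): V = -t^-6 + t^-5 - t^-4 + 2t^-3 - t^-2 + t^-1
why: comparing 6 Jones polynomials yields 3 groups


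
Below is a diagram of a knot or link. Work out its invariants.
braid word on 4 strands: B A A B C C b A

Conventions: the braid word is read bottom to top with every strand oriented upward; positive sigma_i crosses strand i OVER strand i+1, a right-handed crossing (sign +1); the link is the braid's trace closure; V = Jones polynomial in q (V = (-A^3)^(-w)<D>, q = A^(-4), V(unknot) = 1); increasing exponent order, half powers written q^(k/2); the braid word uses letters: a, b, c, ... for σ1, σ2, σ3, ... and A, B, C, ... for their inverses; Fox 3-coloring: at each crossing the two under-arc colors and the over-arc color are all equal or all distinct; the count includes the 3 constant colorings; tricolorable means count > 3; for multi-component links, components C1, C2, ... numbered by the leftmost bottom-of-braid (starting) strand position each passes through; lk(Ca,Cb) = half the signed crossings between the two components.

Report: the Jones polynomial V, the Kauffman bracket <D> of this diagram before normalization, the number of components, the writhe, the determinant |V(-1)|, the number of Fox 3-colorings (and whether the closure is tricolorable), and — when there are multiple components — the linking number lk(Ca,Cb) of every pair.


V = q^(-13/2) - q^(-11/2) + q^(-9/2) - 2q^(-7/2) - q^(-3/2)
<D> = -A^-12 - 2A^-4 + 1 - A^4 + A^8 (w = -6)
2 components over 8 crossings, w = -6
lk(C1,C2): -1
9 Fox colorings among 3^8, |V(-1)| = 6: tricolorable
why: w = -6 shifts under R1 moves; the (-A^3)^(6) factor cancels that in V


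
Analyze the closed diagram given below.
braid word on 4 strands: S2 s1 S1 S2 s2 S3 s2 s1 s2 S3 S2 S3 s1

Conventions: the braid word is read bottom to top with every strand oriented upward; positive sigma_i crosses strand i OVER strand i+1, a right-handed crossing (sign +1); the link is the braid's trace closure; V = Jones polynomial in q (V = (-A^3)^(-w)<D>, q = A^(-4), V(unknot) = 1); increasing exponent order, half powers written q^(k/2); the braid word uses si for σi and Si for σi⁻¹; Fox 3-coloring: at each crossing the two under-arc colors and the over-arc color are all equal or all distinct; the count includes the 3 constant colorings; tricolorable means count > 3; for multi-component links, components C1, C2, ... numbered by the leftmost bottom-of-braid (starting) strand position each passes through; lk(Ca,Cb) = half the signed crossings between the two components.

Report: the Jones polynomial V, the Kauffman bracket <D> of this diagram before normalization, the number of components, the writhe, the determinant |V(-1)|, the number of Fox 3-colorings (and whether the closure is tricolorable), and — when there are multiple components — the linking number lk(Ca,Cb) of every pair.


V(q) = q^-4 - q^-3 + q^-2 - 2q^-1 + 2 - q + q^2
bracket: -A^-11 + A^-7 - 2A^-3 + 2A - A^5 + A^9 - A^13, w = -1
1 component, writhe -1, over 13 crossings
det 9, colorings 9 of 3^13 — tricolorable
observation: w = -1 (over 13 crossings) is diagram-only; (-A^3)^(1) removes it from V


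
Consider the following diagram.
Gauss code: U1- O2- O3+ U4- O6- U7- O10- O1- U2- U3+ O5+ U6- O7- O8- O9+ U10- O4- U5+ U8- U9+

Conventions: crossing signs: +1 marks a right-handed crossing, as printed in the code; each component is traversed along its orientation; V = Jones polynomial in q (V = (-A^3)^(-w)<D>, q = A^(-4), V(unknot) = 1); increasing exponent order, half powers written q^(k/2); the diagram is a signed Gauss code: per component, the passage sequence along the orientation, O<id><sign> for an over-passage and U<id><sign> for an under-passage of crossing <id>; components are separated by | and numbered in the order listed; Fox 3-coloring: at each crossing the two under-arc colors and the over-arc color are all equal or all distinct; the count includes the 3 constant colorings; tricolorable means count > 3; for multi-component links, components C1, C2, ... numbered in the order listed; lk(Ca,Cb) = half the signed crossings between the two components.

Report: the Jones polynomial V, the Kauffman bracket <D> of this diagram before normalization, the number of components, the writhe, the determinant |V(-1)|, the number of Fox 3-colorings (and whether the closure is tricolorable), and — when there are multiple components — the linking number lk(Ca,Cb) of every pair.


V = -q^-4 + q^-3 + q^-1
<D> = A^-8 + 1 - A^4 (w = -4)
1 component over 10 crossings, w = -4
9 Fox colorings among 3^10, |V(-1)| = 3: tricolorable
why: w = -4 shifts under R1 moves; the (-A^3)^(4) factor cancels that in V


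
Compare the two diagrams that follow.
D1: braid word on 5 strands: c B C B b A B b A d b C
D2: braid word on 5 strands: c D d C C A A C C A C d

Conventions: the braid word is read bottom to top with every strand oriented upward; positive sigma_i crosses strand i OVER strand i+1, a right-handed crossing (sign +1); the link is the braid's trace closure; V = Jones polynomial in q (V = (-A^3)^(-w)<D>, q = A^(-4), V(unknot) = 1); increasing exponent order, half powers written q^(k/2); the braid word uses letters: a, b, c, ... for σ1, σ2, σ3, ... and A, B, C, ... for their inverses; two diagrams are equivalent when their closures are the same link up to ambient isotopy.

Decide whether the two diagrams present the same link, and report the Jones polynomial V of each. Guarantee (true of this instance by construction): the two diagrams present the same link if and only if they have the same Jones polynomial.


equivalent: no
D1 (bracket A^-6 + A^-2 + A^2 + A^6; 12 crossings at w = -2): V = q^-3 + q^-2 + q^-1 + 1
V(D2) = -q^-10 + q^-9 + 2q^-4 + q^-3 + q^-2  [12 crossings, <D> = A^-10 + A^-6 + 2A^-2 + A^18 - A^22, w = -6]
observation: 2 classes among 2 diagrams; unequal V(q) rules out equality


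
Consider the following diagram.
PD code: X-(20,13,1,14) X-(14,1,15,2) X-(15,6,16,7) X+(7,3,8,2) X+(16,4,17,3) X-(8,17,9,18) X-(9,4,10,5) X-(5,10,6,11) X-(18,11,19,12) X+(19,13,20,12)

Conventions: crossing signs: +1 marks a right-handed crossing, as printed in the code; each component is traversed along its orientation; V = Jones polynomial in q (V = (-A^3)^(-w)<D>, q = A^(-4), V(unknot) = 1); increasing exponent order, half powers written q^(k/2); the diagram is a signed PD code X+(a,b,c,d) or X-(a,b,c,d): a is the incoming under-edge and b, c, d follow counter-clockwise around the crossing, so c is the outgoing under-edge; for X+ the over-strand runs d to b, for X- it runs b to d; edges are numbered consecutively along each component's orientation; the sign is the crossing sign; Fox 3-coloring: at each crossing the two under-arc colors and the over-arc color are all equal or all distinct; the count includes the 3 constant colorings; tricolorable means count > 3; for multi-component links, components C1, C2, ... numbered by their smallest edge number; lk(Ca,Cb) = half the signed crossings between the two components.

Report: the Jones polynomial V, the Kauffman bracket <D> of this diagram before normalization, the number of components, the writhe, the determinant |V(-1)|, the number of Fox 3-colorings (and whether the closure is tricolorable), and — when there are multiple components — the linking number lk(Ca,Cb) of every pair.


Jones polynomial: V(q) = -q^-6 + q^-5 - q^-4 + 2q^-3 - q^-2 + q^-1
<D> = A^-8 - A^-4 + 2 - A^4 + A^8 - A^12; writhe -4
components 1, writhe -4 (10 crossings)
3-colorings: 3 of 3^10, det 7 — not tricolorable
note: the span of V is 5, forcing >= 5 crossings in any diagram


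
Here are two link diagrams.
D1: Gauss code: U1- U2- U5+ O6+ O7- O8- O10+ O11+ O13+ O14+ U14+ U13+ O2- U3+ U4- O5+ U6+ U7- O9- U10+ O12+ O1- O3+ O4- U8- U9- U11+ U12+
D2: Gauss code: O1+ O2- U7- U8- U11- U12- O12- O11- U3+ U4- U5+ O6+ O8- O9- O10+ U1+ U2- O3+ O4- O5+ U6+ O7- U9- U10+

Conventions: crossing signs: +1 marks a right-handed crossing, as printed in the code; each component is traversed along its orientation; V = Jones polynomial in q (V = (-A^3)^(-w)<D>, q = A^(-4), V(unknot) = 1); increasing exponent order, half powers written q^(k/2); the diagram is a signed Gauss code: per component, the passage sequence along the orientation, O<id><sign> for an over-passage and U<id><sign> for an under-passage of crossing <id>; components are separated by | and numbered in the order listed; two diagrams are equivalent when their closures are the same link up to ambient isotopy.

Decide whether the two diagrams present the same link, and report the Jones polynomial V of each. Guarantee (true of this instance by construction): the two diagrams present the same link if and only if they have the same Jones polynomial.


equivalent: yes
D1 (bracket A^6; 14 crossings at w = +2): V = 1
V(D2) = 1  (w -2, c 12, <D> = A^-6)
key observation: all 2 diagrams share one V(q), hence one class


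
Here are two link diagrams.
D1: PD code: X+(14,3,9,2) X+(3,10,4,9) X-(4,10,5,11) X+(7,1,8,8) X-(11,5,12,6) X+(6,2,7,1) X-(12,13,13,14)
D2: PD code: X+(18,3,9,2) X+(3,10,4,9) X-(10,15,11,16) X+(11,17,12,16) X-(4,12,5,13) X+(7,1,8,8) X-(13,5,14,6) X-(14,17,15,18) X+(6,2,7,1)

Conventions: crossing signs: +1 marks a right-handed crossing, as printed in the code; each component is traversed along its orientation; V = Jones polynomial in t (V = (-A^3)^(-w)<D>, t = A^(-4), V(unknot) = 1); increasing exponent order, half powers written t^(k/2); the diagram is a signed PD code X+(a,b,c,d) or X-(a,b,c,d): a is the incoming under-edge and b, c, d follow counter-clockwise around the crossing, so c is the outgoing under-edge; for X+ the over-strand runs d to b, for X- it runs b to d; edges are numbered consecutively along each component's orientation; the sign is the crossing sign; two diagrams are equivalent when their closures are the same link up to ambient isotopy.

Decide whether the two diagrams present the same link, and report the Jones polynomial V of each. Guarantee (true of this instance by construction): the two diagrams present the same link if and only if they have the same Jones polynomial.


equivalent: yes
V(D1) = -t^(-1/2) - t^(1/2)  (w +1, c 7, <D> = A + A^5)
D2 (bracket A + A^5; 9 crossings at w = +1): V = -t^(-1/2) - t^(1/2)
why: one V(t) for all 2 diagrams — one class (guaranteed)


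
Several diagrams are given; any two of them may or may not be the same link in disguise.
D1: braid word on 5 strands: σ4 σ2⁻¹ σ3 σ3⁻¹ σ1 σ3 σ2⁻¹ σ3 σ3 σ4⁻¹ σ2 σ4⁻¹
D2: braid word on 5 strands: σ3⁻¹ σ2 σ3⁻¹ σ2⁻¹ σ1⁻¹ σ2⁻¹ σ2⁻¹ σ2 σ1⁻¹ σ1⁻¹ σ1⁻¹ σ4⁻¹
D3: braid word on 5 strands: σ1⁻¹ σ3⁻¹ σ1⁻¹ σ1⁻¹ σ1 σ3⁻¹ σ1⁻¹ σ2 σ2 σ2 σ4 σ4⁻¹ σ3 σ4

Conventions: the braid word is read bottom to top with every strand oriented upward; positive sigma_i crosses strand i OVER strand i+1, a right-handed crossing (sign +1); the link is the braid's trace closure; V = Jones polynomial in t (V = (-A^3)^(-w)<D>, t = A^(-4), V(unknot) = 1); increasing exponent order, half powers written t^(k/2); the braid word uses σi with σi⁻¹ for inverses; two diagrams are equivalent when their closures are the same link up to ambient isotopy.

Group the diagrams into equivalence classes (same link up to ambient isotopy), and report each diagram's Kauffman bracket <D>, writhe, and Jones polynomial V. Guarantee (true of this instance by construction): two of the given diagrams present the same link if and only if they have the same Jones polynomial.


equivalence classes: {D1} | {D2} | {D3}
D1 (bracket -A^-10 + A^-6 + A^2; 12 crossings at w = +2): V = t + t^3 - t^4
D2 (bracket A^-16 - A^-12 + 2A^-8 - 2A^-4 + 3 - 2A^4 + A^8 - A^12; 12 crossings at w = -8): V = -t^-9 + t^-8 - 2t^-7 + 3t^-6 - 2t^-5 + 2t^-4 - t^-3 + t^-2
V(D3) = -t^-3 + t^-2 - t^-1 + 3 - t + t^2 - t^3  (w 0, c 14, <D> = -A^-12 + A^-8 - A^-4 + 3 - A^4 + A^8 - A^12)
observation: 3 values of V(t) split the 3 diagrams


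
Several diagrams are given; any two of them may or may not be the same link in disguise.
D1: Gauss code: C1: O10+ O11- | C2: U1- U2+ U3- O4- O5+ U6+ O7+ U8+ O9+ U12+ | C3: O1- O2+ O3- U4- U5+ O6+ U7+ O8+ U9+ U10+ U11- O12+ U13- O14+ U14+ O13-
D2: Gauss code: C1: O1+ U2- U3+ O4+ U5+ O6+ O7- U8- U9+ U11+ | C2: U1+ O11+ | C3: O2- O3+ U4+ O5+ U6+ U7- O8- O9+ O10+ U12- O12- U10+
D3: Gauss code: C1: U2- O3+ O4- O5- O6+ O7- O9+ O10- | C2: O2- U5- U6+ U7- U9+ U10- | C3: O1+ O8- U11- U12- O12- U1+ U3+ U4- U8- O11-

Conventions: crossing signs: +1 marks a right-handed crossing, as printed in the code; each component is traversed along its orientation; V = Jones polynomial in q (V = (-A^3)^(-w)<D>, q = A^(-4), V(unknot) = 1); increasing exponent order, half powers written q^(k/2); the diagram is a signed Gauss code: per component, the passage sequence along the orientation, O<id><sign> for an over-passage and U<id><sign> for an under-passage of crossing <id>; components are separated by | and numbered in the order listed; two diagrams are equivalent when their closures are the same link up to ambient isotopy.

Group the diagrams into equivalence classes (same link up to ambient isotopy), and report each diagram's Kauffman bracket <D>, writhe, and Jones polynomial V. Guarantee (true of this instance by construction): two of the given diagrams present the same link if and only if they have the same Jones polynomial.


grouping into links: {D1} | {D2} | {D3}
V(D1) = q + q^2 + q^3 + q^6  (w +4, c 14, <D> = A^-12 + 1 + A^4 + A^8)
V(D2) = q + 2q^3 + q^5  [12 crossings, <D> = A^-8 + 2 + A^8, w = +4]
V(D3) = q^-3 + q^-2 + q^-1 + 1  [12 crossings, <D> = A^-12 + A^-8 + A^-4 + 1, w = -4]
why: V(q) takes 3 values over 3 diagrams, fixing the grouping


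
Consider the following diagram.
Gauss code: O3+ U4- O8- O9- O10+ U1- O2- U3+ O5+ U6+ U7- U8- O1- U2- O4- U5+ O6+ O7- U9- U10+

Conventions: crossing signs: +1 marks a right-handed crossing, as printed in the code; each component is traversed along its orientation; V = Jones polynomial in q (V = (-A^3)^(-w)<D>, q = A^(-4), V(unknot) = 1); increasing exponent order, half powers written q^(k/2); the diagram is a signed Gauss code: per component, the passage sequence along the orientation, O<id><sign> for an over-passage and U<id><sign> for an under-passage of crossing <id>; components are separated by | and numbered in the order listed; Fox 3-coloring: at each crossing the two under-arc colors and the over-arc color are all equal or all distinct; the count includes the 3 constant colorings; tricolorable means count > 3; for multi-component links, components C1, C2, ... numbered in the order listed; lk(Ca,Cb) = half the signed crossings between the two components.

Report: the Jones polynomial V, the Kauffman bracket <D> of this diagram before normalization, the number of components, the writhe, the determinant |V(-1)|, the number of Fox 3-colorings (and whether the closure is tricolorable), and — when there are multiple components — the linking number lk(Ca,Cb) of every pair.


V(q) = q^-5 - 2q^-4 + 2q^-3 - 2q^-2 + 2q^-1 - 1 + q
bracket: A^-10 - A^-6 + 2A^-2 - 2A^2 + 2A^6 - 2A^10 + A^14, w = -2
1 component, writhe -2, over 10 crossings
det 11, colorings 3 of 3^10 — not tricolorable
observation: V spans 6 powers of q: at least 6 crossings in any diagram


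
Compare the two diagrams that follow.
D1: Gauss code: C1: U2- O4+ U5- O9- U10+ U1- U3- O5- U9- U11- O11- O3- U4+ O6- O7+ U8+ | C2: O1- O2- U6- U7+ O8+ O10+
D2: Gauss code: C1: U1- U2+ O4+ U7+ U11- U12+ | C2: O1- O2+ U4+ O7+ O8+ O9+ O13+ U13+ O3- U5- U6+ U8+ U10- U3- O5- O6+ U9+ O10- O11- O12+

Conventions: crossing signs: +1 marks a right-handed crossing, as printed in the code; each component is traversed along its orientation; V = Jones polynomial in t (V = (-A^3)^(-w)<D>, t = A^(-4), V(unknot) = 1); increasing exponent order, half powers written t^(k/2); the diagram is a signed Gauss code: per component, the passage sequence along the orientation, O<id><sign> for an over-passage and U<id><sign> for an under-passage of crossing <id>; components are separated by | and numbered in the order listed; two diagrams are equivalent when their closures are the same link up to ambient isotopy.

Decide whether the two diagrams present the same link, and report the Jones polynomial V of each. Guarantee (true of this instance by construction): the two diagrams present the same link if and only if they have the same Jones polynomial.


equivalent: no
D1 (bracket A^-7 + A^-3 + A - A^9; 11 crossings at w = -3): V = t^(-9/2) - t^(-5/2) - t^(-3/2) - t^(-1/2)
V(D2) = -t^(1/2) - t^(5/2)  (w +3, c 13, <D> = A^-1 + A^7)
key observation: 2 classes among 2 diagrams; unequal V(t) rules out equality


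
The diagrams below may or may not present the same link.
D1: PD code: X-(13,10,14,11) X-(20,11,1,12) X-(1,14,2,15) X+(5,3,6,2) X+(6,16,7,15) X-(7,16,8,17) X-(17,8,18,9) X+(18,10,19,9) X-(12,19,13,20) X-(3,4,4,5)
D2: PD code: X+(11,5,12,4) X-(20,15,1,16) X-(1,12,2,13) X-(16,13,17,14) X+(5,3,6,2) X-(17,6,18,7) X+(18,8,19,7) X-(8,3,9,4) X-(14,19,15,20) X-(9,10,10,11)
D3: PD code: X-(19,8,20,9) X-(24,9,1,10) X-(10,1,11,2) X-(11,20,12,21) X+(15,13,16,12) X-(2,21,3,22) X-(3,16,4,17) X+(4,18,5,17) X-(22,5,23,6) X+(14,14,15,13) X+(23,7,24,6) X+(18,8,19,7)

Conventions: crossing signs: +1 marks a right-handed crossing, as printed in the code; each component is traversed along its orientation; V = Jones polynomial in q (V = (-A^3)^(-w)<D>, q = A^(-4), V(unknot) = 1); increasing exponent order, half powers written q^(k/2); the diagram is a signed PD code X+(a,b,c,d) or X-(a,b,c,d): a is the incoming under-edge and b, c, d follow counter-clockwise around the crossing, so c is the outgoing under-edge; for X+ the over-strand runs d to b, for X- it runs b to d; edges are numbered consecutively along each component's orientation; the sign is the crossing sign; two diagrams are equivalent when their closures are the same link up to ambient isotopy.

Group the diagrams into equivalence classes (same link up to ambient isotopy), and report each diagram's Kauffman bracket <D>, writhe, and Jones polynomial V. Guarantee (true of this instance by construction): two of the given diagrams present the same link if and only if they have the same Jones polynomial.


classes: {D1, D2, D3}
V(D1) = -q^-4 + q^-3 + q^-1  [10 crossings, <D> = A^-8 + 1 - A^4, w = -4]
V(D2) = -q^-4 + q^-3 + q^-1  [10 crossings, <D> = A^-8 + 1 - A^4, w = -4]
V(D3) = -q^-4 + q^-3 + q^-1  [12 crossings, <D> = A^-2 + A^6 - A^10, w = -2]
note: one V(q) for all 3 diagrams — one class (guaranteed)


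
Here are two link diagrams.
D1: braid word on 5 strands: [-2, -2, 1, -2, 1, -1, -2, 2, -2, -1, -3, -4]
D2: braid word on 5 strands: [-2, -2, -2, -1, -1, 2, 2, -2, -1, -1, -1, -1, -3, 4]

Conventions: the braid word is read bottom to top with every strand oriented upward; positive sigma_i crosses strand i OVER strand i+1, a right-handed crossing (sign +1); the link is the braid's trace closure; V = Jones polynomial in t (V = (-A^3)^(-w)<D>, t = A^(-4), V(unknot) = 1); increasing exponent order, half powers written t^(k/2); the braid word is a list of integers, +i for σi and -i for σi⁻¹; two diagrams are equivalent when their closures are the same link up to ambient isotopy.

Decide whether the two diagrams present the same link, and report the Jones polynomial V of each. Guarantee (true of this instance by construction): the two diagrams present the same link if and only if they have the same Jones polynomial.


equivalent: no
V(D1) = t^-5 + 2t^-3 + t^-1  (w -6, c 12, <D> = A^-14 + 2A^-6 + A^2)
V(D2) = -t^-12 + 3t^-11 - 4t^-10 + 6t^-9 - 6t^-8 + 6t^-7 - 4t^-6 + 4t^-5 - t^-4 + t^-3  [14 crossings, <D> = A^-12 - A^-8 + 4A^-4 - 4 + 6A^4 - 6A^8 + 6A^12 - 4A^16 + 3A^20 - A^24, w = -8]
key observation: V(t) takes 2 values over 2 diagrams, fixing the grouping


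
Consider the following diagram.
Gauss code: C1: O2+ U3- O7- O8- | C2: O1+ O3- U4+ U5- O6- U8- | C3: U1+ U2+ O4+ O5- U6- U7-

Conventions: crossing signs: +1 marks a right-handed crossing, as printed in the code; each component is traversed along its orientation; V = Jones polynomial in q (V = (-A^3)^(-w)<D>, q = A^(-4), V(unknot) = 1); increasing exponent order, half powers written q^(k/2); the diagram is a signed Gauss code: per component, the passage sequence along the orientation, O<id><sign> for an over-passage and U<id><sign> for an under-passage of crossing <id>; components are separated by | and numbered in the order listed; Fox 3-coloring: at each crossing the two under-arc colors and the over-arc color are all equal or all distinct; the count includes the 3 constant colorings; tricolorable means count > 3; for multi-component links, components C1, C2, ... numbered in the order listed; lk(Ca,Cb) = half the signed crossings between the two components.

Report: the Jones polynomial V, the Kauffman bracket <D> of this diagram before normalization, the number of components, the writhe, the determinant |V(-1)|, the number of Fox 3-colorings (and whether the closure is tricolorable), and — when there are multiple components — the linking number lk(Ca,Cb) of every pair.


V(q) = q^-3 + q^-2 + q^-1 + 1
bracket: A^-6 + A^-2 + A^2 + A^6, w = -2
3 components, writhe -2, over 8 crossings
lk(C1,C2) = -1
linking number lk(C1,C3) = 0
lk(C2,C3): 0
det 0, colorings 9 of 3^8 — tricolorable
observation: |V(-1)| = 0: so tricolorable, since 3 divides 0


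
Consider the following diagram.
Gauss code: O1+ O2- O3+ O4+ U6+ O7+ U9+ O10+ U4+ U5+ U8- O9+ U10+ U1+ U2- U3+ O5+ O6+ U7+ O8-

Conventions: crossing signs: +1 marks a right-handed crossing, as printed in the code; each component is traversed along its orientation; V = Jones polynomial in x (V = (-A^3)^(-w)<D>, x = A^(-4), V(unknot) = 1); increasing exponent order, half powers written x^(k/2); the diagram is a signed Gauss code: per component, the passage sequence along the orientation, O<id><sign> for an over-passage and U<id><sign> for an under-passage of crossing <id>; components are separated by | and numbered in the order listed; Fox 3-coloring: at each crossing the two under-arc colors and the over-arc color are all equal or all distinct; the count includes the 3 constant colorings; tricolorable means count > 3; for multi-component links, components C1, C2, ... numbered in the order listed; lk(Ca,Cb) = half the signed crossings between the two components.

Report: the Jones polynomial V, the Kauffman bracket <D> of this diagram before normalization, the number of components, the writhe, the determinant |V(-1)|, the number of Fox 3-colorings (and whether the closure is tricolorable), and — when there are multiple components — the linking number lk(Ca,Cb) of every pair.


V = x^2 + 2x^4 - 2x^5 + x^6 - 2x^7 + x^8
<D> = A^-14 - 2A^-10 + A^-6 - 2A^-2 + 2A^2 + A^10 (w = +6)
1 component over 10 crossings, w = +6
27 Fox colorings among 3^10, |V(-1)| = 9: tricolorable
why: the span of V is 6, forcing >= 6 crossings in any diagram


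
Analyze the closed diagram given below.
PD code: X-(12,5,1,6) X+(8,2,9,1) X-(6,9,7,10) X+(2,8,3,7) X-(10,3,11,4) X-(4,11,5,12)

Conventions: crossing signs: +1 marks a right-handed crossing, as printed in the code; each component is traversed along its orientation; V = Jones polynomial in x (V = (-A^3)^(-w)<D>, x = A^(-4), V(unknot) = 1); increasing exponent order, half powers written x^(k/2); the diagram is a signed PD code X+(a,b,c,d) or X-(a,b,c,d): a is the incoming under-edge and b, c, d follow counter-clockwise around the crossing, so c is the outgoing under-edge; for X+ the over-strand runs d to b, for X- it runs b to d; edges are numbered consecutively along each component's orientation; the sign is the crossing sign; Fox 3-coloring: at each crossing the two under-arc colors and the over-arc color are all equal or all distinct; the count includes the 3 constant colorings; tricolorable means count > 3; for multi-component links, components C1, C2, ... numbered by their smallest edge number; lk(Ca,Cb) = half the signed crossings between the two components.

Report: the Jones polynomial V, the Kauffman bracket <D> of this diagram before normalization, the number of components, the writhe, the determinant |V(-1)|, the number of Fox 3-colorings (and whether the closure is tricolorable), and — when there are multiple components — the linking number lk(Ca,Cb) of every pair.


Jones polynomial: V(x) = x^-5 - 2x^-4 + 2x^-3 - 2x^-2 + 2x^-1 - 1 + x
<D> = A^-10 - A^-6 + 2A^-2 - 2A^2 + 2A^6 - 2A^10 + A^14; writhe -2
components 1, writhe -2 (6 crossings)
3-colorings: 3 of 3^6, det 11 — not tricolorable
note: w = -2 shifts under R1 moves; the (-A^3)^(2) factor cancels that in V


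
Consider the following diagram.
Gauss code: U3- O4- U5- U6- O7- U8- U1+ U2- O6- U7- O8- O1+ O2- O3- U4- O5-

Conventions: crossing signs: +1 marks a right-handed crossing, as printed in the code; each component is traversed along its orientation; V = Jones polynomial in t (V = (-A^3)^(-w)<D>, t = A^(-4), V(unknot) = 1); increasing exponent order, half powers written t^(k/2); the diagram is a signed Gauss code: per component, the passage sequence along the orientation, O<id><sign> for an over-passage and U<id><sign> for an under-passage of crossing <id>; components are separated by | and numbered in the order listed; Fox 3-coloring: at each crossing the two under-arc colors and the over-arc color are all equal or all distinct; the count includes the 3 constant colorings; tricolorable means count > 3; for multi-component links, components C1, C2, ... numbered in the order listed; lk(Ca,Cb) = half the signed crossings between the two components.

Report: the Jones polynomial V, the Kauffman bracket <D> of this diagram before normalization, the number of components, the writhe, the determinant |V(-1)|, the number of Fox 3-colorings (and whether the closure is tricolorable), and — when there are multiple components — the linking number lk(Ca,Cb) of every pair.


V = t^-8 - 2t^-7 + t^-6 - 2t^-5 + 2t^-4 + t^-2
<D> = A^-10 + 2A^-2 - 2A^2 + A^6 - 2A^10 + A^14 (w = -6)
1 component over 8 crossings, w = -6
27 Fox colorings among 3^8, |V(-1)| = 9: tricolorable
why: the span of V is 6, forcing >= 6 crossings in any diagram


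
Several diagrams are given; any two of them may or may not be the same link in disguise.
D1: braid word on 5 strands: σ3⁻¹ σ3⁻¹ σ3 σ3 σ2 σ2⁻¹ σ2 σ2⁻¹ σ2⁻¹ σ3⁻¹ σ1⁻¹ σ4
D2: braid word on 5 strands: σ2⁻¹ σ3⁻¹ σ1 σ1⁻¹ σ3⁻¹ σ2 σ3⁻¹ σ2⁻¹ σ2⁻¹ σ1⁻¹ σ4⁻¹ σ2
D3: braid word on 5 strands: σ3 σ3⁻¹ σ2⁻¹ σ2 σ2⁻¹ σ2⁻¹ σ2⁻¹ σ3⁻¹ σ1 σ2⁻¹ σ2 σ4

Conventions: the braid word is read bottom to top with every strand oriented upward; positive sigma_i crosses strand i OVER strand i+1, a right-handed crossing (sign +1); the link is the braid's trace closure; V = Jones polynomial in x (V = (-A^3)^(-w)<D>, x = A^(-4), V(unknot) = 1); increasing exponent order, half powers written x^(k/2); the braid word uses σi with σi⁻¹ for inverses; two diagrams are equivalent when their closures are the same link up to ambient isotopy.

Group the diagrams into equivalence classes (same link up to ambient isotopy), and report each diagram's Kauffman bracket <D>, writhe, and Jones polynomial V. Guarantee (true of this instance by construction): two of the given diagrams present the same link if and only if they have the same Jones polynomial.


equivalence classes: {D1} | {D2} | {D3}
D1 (bracket A^-6; 12 crossings at w = -2): V = 1
V(D2) = -x^-6 + x^-5 - x^-4 + 2x^-3 - x^-2 + x^-1  (w -6, c 12, <D> = A^-14 - A^-10 + 2A^-6 - A^-2 + A^2 - A^6)
V(D3) = -x^-4 + x^-3 + x^-1  [12 crossings, <D> = A^-2 + A^6 - A^10, w = -2]
key observation: 3 values of V(x) split the 3 diagrams


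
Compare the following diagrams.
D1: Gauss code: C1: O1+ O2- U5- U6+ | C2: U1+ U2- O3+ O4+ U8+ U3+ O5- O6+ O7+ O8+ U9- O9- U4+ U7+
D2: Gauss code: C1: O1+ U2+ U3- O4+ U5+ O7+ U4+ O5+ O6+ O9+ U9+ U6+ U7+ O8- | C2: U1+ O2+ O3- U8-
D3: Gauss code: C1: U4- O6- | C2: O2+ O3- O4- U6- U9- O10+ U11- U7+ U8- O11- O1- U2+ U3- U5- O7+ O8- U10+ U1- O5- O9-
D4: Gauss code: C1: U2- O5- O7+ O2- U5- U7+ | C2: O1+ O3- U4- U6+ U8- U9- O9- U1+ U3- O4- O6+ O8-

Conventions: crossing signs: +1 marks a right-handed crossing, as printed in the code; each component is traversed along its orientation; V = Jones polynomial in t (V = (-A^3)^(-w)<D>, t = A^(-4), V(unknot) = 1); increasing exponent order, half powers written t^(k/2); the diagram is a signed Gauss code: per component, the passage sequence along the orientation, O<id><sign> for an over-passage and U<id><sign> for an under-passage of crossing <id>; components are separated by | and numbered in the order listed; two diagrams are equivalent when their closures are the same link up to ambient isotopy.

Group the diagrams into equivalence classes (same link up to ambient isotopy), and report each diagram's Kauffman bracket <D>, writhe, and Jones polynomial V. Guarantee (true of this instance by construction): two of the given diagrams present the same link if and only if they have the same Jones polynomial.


equivalence classes: {D1, D2} | {D3} | {D4}
D1 (bracket -A^-9 + A^-1 + A^3 + A^7; 9 crossings at w = +3): V = -t^(1/2) - t^(3/2) - t^(5/2) + t^(9/2)
V(D2) = -t^(1/2) - t^(3/2) - t^(5/2) + t^(9/2)  [9 crossings, <D> = -A^-3 + A^5 + A^9 + A^13, w = +5]
V(D3) = -t^(-5/2) - t^(-1/2)  [11 crossings, <D> = A^-13 + A^-5, w = -5]
D4 (bracket A^-11 + A^-7; 9 crossings at w = -3): V = -t^(-1/2) - t^(1/2)
observation: comparing 4 Jones polynomials yields 3 groups


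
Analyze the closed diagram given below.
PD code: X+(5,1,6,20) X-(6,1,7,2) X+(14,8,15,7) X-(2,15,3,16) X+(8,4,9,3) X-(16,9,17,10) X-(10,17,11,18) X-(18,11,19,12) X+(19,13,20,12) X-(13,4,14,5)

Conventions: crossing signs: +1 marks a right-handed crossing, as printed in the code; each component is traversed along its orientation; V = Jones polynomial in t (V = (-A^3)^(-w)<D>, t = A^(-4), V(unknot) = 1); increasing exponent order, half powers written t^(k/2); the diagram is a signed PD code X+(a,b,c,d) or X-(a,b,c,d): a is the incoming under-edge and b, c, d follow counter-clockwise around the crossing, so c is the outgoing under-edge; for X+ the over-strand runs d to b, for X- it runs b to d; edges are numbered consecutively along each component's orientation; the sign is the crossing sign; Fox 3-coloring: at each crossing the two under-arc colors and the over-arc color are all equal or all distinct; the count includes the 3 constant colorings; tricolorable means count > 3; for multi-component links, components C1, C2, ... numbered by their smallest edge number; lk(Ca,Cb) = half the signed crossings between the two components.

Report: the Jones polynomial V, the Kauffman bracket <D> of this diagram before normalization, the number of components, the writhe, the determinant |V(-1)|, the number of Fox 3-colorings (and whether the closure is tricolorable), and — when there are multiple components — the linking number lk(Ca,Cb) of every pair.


Jones polynomial: V(t) = -t^-4 + t^-3 + t^-1
<D> = A^-2 + A^6 - A^10; writhe -2
components 1, writhe -2 (10 crossings)
3-colorings: 9 of 3^10, det 3 — tricolorable
note: w = -2 shifts under R1 moves; the (-A^3)^(2) factor cancels that in V


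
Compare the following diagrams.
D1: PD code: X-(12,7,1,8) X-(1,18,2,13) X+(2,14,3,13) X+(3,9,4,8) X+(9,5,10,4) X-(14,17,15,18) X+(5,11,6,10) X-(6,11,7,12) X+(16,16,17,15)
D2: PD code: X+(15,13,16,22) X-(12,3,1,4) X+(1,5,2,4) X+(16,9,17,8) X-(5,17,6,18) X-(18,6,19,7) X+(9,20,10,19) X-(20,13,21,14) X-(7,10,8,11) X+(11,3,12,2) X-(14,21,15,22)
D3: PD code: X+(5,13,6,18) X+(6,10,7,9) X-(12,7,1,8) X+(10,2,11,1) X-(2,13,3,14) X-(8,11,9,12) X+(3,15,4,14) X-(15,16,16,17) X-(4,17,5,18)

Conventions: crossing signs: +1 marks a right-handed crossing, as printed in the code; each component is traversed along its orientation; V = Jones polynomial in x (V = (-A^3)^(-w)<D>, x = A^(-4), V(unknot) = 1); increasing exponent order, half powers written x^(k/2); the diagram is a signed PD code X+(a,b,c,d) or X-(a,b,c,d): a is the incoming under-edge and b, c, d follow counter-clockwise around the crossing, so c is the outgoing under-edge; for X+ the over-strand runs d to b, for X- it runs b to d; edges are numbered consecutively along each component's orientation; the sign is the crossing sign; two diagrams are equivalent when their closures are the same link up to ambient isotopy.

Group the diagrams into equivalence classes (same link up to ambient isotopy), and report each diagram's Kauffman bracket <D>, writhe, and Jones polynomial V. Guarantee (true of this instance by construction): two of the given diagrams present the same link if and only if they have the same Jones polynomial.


classes: {D1} | {D2} | {D3}
V(D1) = -x^(-1/2) - x^(1/2)  [9 crossings, <D> = A + A^5, w = +1]
V(D2) = x^(-7/2) - 2x^(-5/2) + x^(-3/2) - 2x^(-1/2) + x^(1/2) - x^(3/2)  (w -1, c 11, <D> = A^-9 - A^-5 + 2A^-1 - A^3 + 2A^7 - A^11)
V(D3) = -x^(-5/2) - x^(5/2)  [9 crossings, <D> = A^-13 + A^7, w = -1]
note: 3 values of V(x) split the 3 diagrams


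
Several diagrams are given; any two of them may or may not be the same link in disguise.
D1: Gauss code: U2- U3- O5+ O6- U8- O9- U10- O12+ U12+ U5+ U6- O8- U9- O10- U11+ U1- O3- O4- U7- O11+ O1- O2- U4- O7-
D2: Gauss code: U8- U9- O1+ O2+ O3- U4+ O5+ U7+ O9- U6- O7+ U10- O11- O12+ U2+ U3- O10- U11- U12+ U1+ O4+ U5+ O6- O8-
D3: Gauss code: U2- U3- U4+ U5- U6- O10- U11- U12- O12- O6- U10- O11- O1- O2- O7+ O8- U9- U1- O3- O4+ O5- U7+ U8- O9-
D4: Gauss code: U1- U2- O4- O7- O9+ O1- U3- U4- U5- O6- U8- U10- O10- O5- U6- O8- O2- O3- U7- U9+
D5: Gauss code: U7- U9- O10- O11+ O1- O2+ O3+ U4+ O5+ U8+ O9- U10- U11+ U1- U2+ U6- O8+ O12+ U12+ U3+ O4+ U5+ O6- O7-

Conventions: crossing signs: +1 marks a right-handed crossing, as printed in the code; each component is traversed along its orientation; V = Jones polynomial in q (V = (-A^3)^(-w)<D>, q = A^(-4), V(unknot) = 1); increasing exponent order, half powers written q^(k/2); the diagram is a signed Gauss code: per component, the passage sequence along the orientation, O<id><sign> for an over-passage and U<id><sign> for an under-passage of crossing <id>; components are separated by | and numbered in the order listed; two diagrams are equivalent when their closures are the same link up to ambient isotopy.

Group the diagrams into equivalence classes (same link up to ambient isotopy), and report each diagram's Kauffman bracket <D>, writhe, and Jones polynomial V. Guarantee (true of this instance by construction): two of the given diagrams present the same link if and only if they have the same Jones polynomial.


classes: {D1, D3, D4} | {D2, D5}
V(D1) = q^-8 - 2q^-7 + q^-6 - 2q^-5 + 2q^-4 + q^-2  [12 crossings, <D> = A^-10 + 2A^-2 - 2A^2 + A^6 - 2A^10 + A^14, w = -6]
V(D2) = q^-1 - 1 + 2q - 2q^2 + 2q^3 - 2q^4 + q^5  [12 crossings, <D> = A^-20 - 2A^-16 + 2A^-12 - 2A^-8 + 2A^-4 - 1 + A^4, w = 0]
V(D3) = q^-8 - 2q^-7 + q^-6 - 2q^-5 + 2q^-4 + q^-2  (w -8, c 12, <D> = A^-16 + 2A^-8 - 2A^-4 + 1 - 2A^4 + A^8)
V(D4) = q^-8 - 2q^-7 + q^-6 - 2q^-5 + 2q^-4 + q^-2  (w -8, c 10, <D> = A^-16 + 2A^-8 - 2A^-4 + 1 - 2A^4 + A^8)
V(D5) = q^-1 - 1 + 2q - 2q^2 + 2q^3 - 2q^4 + q^5  [12 crossings, <D> = A^-14 - 2A^-10 + 2A^-6 - 2A^-2 + 2A^2 - A^6 + A^10, w = +2]
insight: comparing 5 Jones polynomials yields 2 groups


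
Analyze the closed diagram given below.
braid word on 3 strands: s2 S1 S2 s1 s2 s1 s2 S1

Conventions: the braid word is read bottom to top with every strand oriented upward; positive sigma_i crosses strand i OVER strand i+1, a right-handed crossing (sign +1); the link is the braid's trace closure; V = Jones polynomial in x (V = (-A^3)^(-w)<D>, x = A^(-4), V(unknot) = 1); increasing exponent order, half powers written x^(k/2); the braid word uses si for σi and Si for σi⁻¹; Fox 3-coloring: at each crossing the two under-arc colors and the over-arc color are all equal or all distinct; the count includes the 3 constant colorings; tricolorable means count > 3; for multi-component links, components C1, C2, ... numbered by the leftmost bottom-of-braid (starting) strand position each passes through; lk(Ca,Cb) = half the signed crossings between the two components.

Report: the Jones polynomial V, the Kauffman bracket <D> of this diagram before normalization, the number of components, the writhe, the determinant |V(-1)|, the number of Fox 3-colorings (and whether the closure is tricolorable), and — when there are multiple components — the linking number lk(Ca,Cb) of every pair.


V(x) = x + x^3 - x^4
bracket: -A^-10 + A^-6 + A^2, w = +2
1 component, writhe +2, over 8 crossings
det 3, colorings 9 of 3^8 — tricolorable
observation: w = +2 (over 8 crossings) is diagram-only; (-A^3)^(-2) removes it from V


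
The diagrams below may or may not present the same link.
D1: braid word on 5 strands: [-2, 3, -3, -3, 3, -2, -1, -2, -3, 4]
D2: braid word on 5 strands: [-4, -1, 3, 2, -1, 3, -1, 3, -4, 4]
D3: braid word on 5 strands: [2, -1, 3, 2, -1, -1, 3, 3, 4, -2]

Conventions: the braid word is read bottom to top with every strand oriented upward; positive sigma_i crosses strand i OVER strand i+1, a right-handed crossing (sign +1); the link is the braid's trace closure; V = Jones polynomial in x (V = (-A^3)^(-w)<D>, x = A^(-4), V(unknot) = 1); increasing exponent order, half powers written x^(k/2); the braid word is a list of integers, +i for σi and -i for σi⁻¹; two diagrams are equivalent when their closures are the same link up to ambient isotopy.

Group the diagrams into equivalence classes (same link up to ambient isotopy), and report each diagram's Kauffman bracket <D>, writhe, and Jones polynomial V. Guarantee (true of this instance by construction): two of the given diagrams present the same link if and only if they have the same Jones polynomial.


equivalence classes: {D1} | {D2, D3}
D1 (bracket A^-8 + 1 - A^4; 10 crossings at w = -4): V = -x^-4 + x^-3 + x^-1
D2 (bracket -A^-12 + A^-8 - A^-4 + 3 - A^4 + A^8 - A^12; 10 crossings at w = 0): V = -x^-3 + x^-2 - x^-1 + 3 - x + x^2 - x^3
V(D3) = -x^-3 + x^-2 - x^-1 + 3 - x + x^2 - x^3  (w +2, c 10, <D> = -A^-6 + A^-2 - A^2 + 3A^6 - A^10 + A^14 - A^18)
observation: 2 classes among 3 diagrams; unequal V(x) rules out equality
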